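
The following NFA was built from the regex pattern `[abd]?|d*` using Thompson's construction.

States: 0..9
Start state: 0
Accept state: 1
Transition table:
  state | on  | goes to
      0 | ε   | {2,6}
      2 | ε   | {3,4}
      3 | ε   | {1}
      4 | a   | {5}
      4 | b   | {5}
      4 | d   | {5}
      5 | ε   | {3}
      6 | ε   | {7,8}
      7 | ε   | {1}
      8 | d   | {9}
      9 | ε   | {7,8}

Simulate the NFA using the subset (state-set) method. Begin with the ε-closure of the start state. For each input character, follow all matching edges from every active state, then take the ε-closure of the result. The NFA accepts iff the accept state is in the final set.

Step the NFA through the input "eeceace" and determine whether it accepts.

Answer: REJECT

Steps:
S₀ = ε-closure({0}) = {0,1,2,3,4,6,7,8}
'e' @ 1: {}  — no active states
rest 'eceace' ignored (set empty)
end set {} — state 1 not in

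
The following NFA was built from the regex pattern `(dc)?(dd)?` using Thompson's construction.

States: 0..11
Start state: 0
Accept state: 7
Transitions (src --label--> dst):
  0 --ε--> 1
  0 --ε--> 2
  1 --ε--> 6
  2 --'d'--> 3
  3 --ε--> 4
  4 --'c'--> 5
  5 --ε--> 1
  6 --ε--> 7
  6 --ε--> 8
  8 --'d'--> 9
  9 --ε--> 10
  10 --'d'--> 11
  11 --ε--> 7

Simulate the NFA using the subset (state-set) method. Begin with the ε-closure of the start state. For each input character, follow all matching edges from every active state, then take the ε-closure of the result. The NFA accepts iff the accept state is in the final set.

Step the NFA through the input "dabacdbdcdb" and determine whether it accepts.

S₀ = ε-closure({0}) = {0,1,2,6,7,8}
'd' @ 1: {3,4,9,10}
'a' @ 2: {}  — state set empty
rest 'bacdbdcdb' ignored (set empty)
final: {}; accept 7 not in set

Answer: REJECT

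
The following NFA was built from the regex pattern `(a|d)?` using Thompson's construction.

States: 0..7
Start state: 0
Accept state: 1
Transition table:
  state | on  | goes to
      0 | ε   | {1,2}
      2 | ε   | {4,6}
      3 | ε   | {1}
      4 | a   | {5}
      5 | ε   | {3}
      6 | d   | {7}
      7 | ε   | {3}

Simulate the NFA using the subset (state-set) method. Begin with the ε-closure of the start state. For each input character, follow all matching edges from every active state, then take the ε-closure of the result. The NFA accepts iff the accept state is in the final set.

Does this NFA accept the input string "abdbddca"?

S₀ = ε-closure({0}) = {0,1,2,4,6}
'a' @ 1: {1,3,5}  (accept∈set)
'b' @ 2: {}  — dead — no transitions
rest 'dbddca' ignored (set empty)
end set {} — state 1 not in

Answer: REJECT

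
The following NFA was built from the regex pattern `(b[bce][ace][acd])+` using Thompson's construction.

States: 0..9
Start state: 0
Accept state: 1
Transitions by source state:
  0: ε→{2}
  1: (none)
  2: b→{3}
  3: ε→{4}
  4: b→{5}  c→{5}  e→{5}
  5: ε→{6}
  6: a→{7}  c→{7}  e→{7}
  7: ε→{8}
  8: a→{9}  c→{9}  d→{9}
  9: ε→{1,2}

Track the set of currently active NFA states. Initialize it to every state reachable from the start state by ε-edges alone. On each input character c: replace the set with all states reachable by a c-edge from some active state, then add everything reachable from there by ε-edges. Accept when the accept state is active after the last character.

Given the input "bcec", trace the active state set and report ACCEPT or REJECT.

initial (ε-close {0}): {0,2}
'b' @ 1: {3,4}
'c' @ 2: {5,6}
'e' @ 3: {7,8}
'c' @ 4: {1,2,9}  [accepting]
final: {1,2,9}; accept 1 in set

Answer: ACCEPT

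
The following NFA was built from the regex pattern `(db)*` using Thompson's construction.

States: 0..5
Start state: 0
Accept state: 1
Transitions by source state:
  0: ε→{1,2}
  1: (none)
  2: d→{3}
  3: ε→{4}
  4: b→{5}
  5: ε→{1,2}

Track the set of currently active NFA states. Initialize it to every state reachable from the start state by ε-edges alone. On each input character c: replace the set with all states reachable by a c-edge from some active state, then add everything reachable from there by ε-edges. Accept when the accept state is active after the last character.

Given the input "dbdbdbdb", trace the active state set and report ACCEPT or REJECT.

S₀ = ε-closure({0}) = {0,1,2}
'd' @ 1: {3,4}
'b' @ 2: {1,2,5}  [accepting]
'd' @ 3: {3,4}
'b' @ 4: {1,2,5}  [accepting]
'd' @ 5: {3,4}
'b' @ 6: {1,2,5}  [accepting]
'd' @ 7: {3,4}
'b' @ 8: {1,2,5}  [accepting]
after full input: {1,2,5}  (accept=1 in)

Answer: ACCEPT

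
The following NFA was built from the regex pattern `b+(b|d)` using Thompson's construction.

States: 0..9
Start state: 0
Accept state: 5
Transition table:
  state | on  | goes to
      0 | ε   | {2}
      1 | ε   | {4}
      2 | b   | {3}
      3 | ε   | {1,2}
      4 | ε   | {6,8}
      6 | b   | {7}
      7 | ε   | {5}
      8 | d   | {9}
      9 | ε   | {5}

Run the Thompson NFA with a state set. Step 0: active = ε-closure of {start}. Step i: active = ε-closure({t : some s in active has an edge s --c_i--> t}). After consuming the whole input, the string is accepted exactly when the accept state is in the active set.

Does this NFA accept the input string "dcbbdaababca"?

Answer: REJECT

Steps:
start: ε-closure({0}) = {0,2}
'd' @ 1: {}  — no active states
rest 'cbbdaababca' ignored (set empty)
final: {}; accept 5 not in set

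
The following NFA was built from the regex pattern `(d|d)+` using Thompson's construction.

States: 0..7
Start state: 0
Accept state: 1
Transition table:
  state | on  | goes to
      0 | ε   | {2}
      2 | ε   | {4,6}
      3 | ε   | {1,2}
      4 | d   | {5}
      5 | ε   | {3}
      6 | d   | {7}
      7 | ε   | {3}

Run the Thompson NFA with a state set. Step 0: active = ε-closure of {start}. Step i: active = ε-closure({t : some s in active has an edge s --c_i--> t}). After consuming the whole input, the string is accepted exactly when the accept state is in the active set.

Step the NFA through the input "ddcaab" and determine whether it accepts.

Answer: REJECT

Steps:
start: ε-closure({0}) = {0,2,4,6}
'd' @ 1: {1,2,3,4,5,6,7}  [accepting]
'd' @ 2: {1,2,3,4,5,6,7}  [accepting]
'c' @ 3: {}  — dead — no transitions
rest 'aab' ignored (set empty)
after full input: {}  (accept=1 not in)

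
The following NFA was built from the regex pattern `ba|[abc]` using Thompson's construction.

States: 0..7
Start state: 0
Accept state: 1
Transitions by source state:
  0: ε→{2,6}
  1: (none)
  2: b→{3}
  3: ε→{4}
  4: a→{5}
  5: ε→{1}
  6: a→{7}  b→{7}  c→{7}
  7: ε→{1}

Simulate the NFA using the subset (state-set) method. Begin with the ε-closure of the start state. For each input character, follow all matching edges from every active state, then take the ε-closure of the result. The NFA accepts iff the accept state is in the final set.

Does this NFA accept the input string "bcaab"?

Answer: REJECT

Derivation:
initial (ε-close {0}): {0,2,6}
'b' @ 1: {1,3,4,7}  [accepting]
'c' @ 2: {}  — state set empty
rest 'aab' ignored (set empty)
final: {}; accept 1 not in set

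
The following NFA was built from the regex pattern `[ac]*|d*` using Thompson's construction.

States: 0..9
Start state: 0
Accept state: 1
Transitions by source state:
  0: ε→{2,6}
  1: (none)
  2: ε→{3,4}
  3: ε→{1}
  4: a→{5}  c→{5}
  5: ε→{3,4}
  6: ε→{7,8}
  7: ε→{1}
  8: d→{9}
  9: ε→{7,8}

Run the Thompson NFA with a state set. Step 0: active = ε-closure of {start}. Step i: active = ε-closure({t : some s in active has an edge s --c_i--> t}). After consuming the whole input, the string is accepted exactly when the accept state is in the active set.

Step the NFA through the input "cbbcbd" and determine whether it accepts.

S₀ = ε-closure({0}) = {0,1,2,3,4,6,7,8}
'c' @ 1: {1,3,4,5}  (accept∈set)
'b' @ 2: {}  — state set empty
rest 'bcbd' ignored (set empty)
after full input: {}  (accept=1 not in)

Answer: REJECT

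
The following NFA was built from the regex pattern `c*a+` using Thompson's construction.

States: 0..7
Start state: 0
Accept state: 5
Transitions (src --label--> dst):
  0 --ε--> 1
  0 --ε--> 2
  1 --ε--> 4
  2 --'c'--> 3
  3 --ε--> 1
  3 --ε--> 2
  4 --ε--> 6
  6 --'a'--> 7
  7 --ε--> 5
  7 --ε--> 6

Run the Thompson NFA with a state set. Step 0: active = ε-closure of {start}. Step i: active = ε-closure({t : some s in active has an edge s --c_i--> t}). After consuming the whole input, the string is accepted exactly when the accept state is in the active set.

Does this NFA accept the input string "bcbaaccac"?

start: ε-closure({0}) = {0,1,2,4,6}
'b' @ 1: {}  — dead — no transitions
rest 'cbaaccac' ignored (set empty)
after full input: {}  (accept=5 not in)

Answer: REJECT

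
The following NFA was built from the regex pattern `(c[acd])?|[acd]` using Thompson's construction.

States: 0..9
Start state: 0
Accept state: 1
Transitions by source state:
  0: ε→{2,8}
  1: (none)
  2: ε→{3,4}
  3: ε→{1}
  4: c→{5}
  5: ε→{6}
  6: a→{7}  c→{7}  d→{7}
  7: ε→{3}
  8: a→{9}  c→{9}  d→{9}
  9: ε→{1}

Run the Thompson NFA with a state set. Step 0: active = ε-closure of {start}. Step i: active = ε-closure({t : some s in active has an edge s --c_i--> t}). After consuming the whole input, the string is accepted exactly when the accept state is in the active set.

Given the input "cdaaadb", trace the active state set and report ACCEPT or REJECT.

Answer: REJECT

Trace:
S₀ = ε-closure({0}) = {0,1,2,3,4,8}
'c' @ 1: {1,5,6,9}  [accepting]
'd' @ 2: {1,3,7}  [accepting]
'a' @ 3: {}  — dead — no transitions
rest 'aadb' ignored (set empty)
final: {}; accept 1 not in set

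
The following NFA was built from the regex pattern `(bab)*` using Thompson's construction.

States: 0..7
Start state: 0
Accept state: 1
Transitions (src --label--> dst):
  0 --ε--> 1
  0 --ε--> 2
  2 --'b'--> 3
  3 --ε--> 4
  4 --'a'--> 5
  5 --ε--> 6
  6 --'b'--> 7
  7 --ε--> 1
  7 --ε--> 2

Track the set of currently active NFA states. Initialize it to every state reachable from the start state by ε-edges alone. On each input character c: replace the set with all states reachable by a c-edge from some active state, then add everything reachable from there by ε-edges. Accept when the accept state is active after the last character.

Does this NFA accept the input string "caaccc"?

Answer: REJECT

Steps:
start: ε-closure({0}) = {0,1,2}
'c' @ 1: {}  — dead — no transitions
rest 'aaccc' ignored (set empty)
end set {} — state 1 not in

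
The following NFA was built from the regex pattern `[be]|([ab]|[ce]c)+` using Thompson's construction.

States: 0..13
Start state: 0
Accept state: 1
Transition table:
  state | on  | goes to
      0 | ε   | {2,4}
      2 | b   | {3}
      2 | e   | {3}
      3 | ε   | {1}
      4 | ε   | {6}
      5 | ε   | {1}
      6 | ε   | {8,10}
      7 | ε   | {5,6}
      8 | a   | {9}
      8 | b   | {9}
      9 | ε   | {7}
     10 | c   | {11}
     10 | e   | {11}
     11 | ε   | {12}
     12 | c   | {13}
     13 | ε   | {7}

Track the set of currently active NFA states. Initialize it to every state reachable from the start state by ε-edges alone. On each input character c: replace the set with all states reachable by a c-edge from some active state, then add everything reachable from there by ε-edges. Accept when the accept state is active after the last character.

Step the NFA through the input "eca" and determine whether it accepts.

Answer: ACCEPT

Steps:
start: ε-closure({0}) = {0,2,4,6,8,10}
'e' @ 1: {1,3,11,12}  (accept∈set)
'c' @ 2: {1,5,6,7,8,10,13}  (accept∈set)
'a' @ 3: {1,5,6,7,8,9,10}  (accept∈set)
final: {1,5,6,7,8,9,10}; accept 1 in set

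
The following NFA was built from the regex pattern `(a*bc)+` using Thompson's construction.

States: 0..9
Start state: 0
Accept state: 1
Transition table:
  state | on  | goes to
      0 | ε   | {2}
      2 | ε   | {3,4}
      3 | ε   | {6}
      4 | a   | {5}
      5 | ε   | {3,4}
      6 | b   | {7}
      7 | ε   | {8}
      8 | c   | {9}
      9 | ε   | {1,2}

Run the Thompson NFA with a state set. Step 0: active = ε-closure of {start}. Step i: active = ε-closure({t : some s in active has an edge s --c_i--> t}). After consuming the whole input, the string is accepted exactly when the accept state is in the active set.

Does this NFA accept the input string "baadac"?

start: ε-closure({0}) = {0,2,3,4,6}
'b' @ 1: {7,8}
'a' @ 2: {}  — state set empty
rest 'adac' ignored (set empty)
final: {}; accept 1 not in set

Answer: REJECT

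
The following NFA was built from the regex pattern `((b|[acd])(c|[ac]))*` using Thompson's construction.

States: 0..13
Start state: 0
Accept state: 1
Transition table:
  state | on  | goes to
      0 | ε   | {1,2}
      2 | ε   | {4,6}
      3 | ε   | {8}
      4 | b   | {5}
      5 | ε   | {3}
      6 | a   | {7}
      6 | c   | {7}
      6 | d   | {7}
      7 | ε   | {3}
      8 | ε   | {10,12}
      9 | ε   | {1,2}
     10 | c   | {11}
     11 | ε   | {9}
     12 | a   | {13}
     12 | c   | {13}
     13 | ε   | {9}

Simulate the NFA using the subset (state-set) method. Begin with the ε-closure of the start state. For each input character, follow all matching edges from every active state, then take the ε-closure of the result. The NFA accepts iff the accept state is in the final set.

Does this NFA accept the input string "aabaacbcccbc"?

S₀ = ε-closure({0}) = {0,1,2,4,6}
'a' @ 1: {3,7,8,10,12}
'a' @ 2: {1,2,4,6,9,13}  (accept∈set)
'b' @ 3: {3,5,8,10,12}
'a' @ 4: {1,2,4,6,9,13}  (accept∈set)
'a' @ 5: {3,7,8,10,12}
'c' @ 6: {1,2,4,6,9,11,13}  (accept∈set)
'b' @ 7: {3,5,8,10,12}
'c' @ 8: {1,2,4,6,9,11,13}  (accept∈set)
'c' @ 9: {3,7,8,10,12}
'c' @ 10: {1,2,4,6,9,11,13}  (accept∈set)
'b' @ 11: {3,5,8,10,12}
'c' @ 12: {1,2,4,6,9,11,13}  (accept∈set)
final: {1,2,4,6,9,11,13}; accept 1 in set

Answer: ACCEPT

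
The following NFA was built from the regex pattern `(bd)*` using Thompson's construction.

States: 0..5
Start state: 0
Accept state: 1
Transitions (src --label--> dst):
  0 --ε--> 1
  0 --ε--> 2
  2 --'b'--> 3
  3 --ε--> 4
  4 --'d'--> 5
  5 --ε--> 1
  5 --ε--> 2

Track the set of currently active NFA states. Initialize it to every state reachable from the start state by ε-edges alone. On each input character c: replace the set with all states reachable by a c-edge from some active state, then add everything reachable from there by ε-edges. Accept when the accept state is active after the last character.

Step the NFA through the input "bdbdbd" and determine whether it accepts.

Answer: ACCEPT

Derivation:
start: ε-closure({0}) = {0,1,2}
'b' @ 1: {3,4}
'd' @ 2: {1,2,5}  [accepting]
'b' @ 3: {3,4}
'd' @ 4: {1,2,5}  [accepting]
'b' @ 5: {3,4}
'd' @ 6: {1,2,5}  [accepting]
final: {1,2,5}; accept 1 in set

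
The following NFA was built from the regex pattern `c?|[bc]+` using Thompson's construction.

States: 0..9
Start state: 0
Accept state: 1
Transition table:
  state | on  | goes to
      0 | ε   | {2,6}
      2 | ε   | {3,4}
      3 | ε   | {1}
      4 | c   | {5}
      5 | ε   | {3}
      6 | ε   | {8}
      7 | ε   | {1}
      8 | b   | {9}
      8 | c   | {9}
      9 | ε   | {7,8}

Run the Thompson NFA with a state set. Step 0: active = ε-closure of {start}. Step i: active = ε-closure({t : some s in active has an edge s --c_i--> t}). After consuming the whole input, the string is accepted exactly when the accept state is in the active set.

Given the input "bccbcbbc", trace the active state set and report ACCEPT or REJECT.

Answer: ACCEPT

Derivation:
start: ε-closure({0}) = {0,1,2,3,4,6,8}
'b' @ 1: {1,7,8,9}  [accepting]
'c' @ 2: {1,7,8,9}  [accepting]
'c' @ 3: {1,7,8,9}  [accepting]
'b' @ 4: {1,7,8,9}  [accepting]
'c' @ 5: {1,7,8,9}  [accepting]
'b' @ 6: {1,7,8,9}  [accepting]
'b' @ 7: {1,7,8,9}  [accepting]
'c' @ 8: {1,7,8,9}  [accepting]
end set {1,7,8,9} — state 1 in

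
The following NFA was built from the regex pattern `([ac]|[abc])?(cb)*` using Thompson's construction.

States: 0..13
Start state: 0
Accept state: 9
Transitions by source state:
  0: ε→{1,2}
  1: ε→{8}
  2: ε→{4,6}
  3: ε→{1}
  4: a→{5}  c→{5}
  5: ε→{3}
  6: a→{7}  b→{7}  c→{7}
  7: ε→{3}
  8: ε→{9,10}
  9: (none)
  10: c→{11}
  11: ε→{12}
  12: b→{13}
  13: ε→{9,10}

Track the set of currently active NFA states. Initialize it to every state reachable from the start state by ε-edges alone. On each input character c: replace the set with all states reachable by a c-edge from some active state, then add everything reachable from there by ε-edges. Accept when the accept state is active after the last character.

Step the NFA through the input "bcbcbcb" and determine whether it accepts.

initial (ε-close {0}): {0,1,2,4,6,8,9,10}
'b' @ 1: {1,3,7,8,9,10}  [accepting]
'c' @ 2: {11,12}
'b' @ 3: {9,10,13}  [accepting]
'c' @ 4: {11,12}
'b' @ 5: {9,10,13}  [accepting]
'c' @ 6: {11,12}
'b' @ 7: {9,10,13}  [accepting]
final: {9,10,13}; accept 9 in set

Answer: ACCEPT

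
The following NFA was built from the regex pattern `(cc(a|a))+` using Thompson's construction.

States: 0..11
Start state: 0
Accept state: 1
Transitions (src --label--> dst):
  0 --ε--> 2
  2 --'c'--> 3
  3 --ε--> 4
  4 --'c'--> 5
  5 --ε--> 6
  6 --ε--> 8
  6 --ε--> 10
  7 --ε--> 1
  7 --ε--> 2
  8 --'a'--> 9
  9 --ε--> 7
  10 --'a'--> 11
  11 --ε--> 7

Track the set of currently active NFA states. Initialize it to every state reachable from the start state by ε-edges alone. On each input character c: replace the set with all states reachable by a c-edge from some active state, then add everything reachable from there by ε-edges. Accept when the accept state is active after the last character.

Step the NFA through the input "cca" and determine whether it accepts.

start: ε-closure({0}) = {0,2}
'c' @ 1: {3,4}
'c' @ 2: {5,6,8,10}
'a' @ 3: {1,2,7,9,11}  ✓accept
end set {1,2,7,9,11} — state 1 in

Answer: ACCEPT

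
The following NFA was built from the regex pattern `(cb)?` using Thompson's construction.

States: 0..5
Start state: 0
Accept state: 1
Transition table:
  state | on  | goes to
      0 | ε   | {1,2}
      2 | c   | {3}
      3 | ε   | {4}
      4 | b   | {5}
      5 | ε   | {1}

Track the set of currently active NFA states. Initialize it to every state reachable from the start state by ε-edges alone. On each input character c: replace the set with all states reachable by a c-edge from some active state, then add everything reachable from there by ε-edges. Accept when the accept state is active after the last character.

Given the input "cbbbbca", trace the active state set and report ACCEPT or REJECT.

S₀ = ε-closure({0}) = {0,1,2}
'c' @ 1: {3,4}
'b' @ 2: {1,5}  [accepting]
'b' @ 3: {}  — state set empty
rest 'bbca' ignored (set empty)
after full input: {}  (accept=1 not in)

Answer: REJECT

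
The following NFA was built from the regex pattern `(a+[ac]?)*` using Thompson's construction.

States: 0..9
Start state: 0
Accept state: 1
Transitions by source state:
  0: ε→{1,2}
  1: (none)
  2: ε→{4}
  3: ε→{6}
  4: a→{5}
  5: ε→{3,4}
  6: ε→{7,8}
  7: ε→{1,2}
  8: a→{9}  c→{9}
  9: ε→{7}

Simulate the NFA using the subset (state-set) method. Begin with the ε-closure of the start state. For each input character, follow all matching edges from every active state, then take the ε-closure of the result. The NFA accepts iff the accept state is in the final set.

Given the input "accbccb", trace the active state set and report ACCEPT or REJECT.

Answer: REJECT

Trace:
initial (ε-close {0}): {0,1,2,4}
'a' @ 1: {1,2,3,4,5,6,7,8}  [accepting]
'c' @ 2: {1,2,4,7,9}  [accepting]
'c' @ 3: {}  — no active states
rest 'bccb' ignored (set empty)
final: {}; accept 1 not in set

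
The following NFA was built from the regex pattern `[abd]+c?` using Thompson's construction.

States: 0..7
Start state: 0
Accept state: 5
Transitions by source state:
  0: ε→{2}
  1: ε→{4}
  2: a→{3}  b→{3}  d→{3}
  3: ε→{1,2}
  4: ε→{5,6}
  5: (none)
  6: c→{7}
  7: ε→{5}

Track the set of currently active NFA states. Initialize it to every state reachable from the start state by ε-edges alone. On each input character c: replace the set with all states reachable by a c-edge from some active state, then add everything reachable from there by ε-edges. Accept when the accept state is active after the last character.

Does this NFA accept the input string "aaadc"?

Answer: ACCEPT

Trace:
start: ε-closure({0}) = {0,2}
'a' @ 1: {1,2,3,4,5,6}  (accept∈set)
'a' @ 2: {1,2,3,4,5,6}  (accept∈set)
'a' @ 3: {1,2,3,4,5,6}  (accept∈set)
'd' @ 4: {1,2,3,4,5,6}  (accept∈set)
'c' @ 5: {5,7}  (accept∈set)
end set {5,7} — state 5 in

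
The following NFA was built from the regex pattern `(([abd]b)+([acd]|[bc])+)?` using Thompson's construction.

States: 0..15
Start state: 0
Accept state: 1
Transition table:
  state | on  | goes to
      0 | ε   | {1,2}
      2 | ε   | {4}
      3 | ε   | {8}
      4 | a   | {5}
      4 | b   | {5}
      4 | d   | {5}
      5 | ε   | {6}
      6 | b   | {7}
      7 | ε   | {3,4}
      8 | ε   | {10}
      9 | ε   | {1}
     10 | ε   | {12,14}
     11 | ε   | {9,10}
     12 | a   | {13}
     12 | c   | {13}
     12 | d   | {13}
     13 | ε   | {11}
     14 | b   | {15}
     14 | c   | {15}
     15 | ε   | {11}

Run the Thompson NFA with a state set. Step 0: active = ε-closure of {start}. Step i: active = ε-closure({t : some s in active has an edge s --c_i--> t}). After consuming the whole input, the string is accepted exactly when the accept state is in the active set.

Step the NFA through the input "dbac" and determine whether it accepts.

Answer: ACCEPT

Steps:
S₀ = ε-closure({0}) = {0,1,2,4}
'd' @ 1: {5,6}
'b' @ 2: {3,4,7,8,10,12,14}
'a' @ 3: {1,5,6,9,10,11,12,13,14}  [accepting]
'c' @ 4: {1,9,10,11,12,13,14,15}  [accepting]
after full input: {1,9,10,11,12,13,14,15}  (accept=1 in)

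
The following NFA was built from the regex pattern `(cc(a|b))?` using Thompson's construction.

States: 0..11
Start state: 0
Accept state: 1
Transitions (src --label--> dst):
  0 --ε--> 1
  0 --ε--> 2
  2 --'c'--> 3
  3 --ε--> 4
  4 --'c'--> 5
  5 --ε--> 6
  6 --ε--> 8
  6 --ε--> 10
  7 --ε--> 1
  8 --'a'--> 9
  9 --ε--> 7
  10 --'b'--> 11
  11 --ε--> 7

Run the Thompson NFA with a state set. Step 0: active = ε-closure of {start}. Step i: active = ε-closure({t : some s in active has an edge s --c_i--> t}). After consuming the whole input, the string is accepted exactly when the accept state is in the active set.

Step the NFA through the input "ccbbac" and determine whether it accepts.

start: ε-closure({0}) = {0,1,2}
'c' @ 1: {3,4}
'c' @ 2: {5,6,8,10}
'b' @ 3: {1,7,11}  (accept∈set)
'b' @ 4: {}  — no active states
rest 'ac' ignored (set empty)
end set {} — state 1 not in

Answer: REJECT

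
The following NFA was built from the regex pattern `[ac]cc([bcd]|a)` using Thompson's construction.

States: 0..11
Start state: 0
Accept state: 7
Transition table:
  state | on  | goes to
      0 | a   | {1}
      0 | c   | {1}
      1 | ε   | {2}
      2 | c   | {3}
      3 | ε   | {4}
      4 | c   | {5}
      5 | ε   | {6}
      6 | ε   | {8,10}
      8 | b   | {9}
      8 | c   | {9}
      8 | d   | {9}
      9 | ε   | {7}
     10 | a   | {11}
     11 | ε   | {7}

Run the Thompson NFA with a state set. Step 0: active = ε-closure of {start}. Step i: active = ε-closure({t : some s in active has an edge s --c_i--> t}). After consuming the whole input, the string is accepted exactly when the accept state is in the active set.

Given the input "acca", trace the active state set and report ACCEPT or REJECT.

initial (ε-close {0}): {0}
'a' @ 1: {1,2}
'c' @ 2: {3,4}
'c' @ 3: {5,6,8,10}
'a' @ 4: {7,11}  [accepting]
final: {7,11}; accept 7 in set

Answer: ACCEPT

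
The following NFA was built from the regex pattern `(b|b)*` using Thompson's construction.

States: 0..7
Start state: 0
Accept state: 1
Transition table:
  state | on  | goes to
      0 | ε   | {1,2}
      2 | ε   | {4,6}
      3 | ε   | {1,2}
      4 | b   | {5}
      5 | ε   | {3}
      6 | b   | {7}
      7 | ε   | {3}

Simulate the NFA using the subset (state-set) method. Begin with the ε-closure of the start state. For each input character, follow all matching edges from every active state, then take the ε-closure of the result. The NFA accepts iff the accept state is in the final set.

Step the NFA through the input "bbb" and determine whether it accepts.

Answer: ACCEPT

Trace:
S₀ = ε-closure({0}) = {0,1,2,4,6}
'b' @ 1: {1,2,3,4,5,6,7}  ✓accept
'b' @ 2: {1,2,3,4,5,6,7}  ✓accept
'b' @ 3: {1,2,3,4,5,6,7}  ✓accept
end set {1,2,3,4,5,6,7} — state 1 in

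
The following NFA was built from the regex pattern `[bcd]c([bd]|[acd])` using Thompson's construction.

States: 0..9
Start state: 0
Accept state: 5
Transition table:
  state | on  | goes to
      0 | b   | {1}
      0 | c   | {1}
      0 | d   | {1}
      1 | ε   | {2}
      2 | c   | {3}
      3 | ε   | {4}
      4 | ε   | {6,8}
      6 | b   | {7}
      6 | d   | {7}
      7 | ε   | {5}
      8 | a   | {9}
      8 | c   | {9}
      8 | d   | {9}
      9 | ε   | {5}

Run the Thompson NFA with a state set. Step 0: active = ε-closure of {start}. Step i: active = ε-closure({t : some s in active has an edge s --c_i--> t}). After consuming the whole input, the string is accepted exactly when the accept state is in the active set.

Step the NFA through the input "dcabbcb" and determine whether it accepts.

Answer: REJECT

Steps:
start: ε-closure({0}) = {0}
'd' @ 1: {1,2}
'c' @ 2: {3,4,6,8}
'a' @ 3: {5,9}  [accepting]
'b' @ 4: {}  — dead — no transitions
rest 'bcb' ignored (set empty)
after full input: {}  (accept=5 not in)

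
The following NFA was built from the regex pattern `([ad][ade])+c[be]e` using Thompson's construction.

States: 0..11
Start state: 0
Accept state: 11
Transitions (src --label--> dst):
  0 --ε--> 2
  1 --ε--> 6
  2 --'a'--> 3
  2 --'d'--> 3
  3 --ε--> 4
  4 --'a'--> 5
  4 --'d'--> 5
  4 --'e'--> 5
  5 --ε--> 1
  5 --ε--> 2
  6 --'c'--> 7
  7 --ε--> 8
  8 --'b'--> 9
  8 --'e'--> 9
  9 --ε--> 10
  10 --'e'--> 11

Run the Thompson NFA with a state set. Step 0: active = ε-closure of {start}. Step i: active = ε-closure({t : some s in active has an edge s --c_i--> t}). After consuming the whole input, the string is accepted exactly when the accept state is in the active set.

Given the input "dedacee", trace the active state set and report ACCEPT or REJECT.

Answer: ACCEPT

Derivation:
S₀ = ε-closure({0}) = {0,2}
'd' @ 1: {3,4}
'e' @ 2: {1,2,5,6}
'd' @ 3: {3,4}
'a' @ 4: {1,2,5,6}
'c' @ 5: {7,8}
'e' @ 6: {9,10}
'e' @ 7: {11}  [accepting]
after full input: {11}  (accept=11 in)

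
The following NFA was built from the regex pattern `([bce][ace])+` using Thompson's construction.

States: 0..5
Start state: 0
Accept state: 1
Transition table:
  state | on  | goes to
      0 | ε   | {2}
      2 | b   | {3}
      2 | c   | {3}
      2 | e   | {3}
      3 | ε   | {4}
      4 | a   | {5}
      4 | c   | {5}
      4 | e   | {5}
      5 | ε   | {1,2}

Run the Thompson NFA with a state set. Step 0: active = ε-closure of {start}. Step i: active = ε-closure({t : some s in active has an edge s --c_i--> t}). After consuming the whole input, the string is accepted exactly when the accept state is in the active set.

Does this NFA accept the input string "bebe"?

S₀ = ε-closure({0}) = {0,2}
'b' @ 1: {3,4}
'e' @ 2: {1,2,5}  ✓accept
'b' @ 3: {3,4}
'e' @ 4: {1,2,5}  ✓accept
after full input: {1,2,5}  (accept=1 in)

Answer: ACCEPT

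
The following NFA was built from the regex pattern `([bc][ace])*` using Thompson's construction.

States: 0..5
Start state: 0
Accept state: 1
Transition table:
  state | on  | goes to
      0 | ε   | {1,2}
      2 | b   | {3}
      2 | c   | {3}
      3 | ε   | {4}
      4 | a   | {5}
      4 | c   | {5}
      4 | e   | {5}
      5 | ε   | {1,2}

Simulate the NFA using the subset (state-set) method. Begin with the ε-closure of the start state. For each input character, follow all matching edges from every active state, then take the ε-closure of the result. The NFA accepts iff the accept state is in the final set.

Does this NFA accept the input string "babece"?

Answer: ACCEPT

Derivation:
S₀ = ε-closure({0}) = {0,1,2}
'b' @ 1: {3,4}
'a' @ 2: {1,2,5}  [accepting]
'b' @ 3: {3,4}
'e' @ 4: {1,2,5}  [accepting]
'c' @ 5: {3,4}
'e' @ 6: {1,2,5}  [accepting]
final: {1,2,5}; accept 1 in set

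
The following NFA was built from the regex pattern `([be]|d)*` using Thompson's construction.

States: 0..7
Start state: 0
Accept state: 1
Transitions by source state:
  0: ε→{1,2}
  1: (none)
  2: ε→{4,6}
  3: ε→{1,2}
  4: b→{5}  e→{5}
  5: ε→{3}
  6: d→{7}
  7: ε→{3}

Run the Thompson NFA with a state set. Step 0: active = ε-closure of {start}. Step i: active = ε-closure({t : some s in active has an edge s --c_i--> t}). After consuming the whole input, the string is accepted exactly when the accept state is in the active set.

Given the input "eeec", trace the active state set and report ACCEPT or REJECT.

initial (ε-close {0}): {0,1,2,4,6}
'e' @ 1: {1,2,3,4,5,6}  ✓accept
'e' @ 2: {1,2,3,4,5,6}  ✓accept
'e' @ 3: {1,2,3,4,5,6}  ✓accept
'c' @ 4: {}  — no active states
final: {}; accept 1 not in set

Answer: REJECT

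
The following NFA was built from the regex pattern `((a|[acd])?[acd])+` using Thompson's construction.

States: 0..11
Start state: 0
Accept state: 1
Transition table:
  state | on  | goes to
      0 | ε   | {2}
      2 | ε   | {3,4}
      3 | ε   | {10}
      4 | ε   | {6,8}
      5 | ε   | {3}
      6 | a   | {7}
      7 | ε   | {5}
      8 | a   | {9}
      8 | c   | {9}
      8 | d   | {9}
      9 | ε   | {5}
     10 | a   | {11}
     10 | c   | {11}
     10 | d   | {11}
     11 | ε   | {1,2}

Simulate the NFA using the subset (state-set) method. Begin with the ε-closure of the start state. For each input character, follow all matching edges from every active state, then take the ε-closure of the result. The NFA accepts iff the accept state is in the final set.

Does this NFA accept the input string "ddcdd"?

Answer: ACCEPT

Derivation:
initial (ε-close {0}): {0,2,3,4,6,8,10}
'd' @ 1: {1,2,3,4,5,6,8,9,10,11}  ✓accept
'd' @ 2: {1,2,3,4,5,6,8,9,10,11}  ✓accept
'c' @ 3: {1,2,3,4,5,6,8,9,10,11}  ✓accept
'd' @ 4: {1,2,3,4,5,6,8,9,10,11}  ✓accept
'd' @ 5: {1,2,3,4,5,6,8,9,10,11}  ✓accept
after full input: {1,2,3,4,5,6,8,9,10,11}  (accept=1 in)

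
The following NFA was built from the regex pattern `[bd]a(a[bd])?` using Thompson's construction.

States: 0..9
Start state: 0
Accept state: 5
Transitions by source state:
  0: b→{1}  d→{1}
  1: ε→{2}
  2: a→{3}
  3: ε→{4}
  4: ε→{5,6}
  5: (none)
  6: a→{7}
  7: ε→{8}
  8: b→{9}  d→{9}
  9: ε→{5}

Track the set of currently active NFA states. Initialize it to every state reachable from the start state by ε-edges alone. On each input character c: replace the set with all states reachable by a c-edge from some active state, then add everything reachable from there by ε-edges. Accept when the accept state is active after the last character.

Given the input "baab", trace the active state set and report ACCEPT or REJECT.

Answer: ACCEPT

Trace:
S₀ = ε-closure({0}) = {0}
'b' @ 1: {1,2}
'a' @ 2: {3,4,5,6}  ✓accept
'a' @ 3: {7,8}
'b' @ 4: {5,9}  ✓accept
final: {5,9}; accept 5 in set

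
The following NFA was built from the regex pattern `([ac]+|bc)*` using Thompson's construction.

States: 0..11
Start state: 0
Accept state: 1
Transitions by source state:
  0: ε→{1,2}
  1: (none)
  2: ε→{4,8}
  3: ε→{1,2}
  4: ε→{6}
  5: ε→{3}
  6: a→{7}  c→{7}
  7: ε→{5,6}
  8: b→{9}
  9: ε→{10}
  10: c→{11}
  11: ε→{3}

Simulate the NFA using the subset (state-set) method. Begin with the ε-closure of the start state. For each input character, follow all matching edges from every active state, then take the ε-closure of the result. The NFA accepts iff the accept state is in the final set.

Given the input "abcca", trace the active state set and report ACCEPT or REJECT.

Answer: ACCEPT

Trace:
start: ε-closure({0}) = {0,1,2,4,6,8}
'a' @ 1: {1,2,3,4,5,6,7,8}  ✓accept
'b' @ 2: {9,10}
'c' @ 3: {1,2,3,4,6,8,11}  ✓accept
'c' @ 4: {1,2,3,4,5,6,7,8}  ✓accept
'a' @ 5: {1,2,3,4,5,6,7,8}  ✓accept
end set {1,2,3,4,5,6,7,8} — state 1 in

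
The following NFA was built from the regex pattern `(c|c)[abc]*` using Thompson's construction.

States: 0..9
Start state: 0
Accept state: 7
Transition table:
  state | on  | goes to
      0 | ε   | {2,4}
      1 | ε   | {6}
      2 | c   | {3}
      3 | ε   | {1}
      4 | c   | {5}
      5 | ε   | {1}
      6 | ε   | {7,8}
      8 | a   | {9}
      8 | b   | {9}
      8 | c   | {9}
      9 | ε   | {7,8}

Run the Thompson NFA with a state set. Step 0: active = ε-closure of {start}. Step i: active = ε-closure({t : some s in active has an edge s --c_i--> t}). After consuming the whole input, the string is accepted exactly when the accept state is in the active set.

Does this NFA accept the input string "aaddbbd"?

Answer: REJECT

Steps:
start: ε-closure({0}) = {0,2,4}
'a' @ 1: {}  — dead — no transitions
rest 'addbbd' ignored (set empty)
end set {} — state 7 not in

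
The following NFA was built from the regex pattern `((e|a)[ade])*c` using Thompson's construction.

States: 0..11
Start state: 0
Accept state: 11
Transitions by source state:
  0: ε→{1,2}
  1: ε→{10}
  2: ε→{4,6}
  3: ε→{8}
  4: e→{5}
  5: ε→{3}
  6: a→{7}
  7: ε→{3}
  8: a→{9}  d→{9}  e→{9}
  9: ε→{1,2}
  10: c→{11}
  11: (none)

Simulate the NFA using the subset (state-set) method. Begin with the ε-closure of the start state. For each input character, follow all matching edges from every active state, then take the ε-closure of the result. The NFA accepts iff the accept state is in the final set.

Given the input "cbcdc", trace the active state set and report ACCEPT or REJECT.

start: ε-closure({0}) = {0,1,2,4,6,10}
'c' @ 1: {11}  [accepting]
'b' @ 2: {}  — no active states
rest 'cdc' ignored (set empty)
after full input: {}  (accept=11 not in)

Answer: REJECT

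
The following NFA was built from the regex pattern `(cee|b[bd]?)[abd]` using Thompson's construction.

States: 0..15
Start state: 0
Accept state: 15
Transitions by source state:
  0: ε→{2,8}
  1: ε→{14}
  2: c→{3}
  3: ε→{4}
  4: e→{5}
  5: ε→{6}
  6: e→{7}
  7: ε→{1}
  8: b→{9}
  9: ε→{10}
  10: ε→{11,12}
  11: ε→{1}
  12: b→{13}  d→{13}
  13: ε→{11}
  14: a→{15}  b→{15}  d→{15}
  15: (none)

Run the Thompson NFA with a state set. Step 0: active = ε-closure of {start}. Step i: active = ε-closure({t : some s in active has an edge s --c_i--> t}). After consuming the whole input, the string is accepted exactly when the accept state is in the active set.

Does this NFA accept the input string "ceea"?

Answer: ACCEPT

Steps:
S₀ = ε-closure({0}) = {0,2,8}
'c' @ 1: {3,4}
'e' @ 2: {5,6}
'e' @ 3: {1,7,14}
'a' @ 4: {15}  ✓accept
final: {15}; accept 15 in set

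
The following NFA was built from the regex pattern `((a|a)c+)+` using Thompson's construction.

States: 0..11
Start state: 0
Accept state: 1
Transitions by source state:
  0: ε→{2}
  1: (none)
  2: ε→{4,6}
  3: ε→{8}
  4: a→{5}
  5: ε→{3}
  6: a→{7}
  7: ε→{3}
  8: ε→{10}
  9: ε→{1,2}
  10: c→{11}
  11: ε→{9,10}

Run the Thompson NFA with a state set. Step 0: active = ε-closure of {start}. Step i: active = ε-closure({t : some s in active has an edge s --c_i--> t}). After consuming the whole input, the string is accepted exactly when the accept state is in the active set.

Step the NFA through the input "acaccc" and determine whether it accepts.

Answer: ACCEPT

Derivation:
start: ε-closure({0}) = {0,2,4,6}
'a' @ 1: {3,5,7,8,10}
'c' @ 2: {1,2,4,6,9,10,11}  [accepting]
'a' @ 3: {3,5,7,8,10}
'c' @ 4: {1,2,4,6,9,10,11}  [accepting]
'c' @ 5: {1,2,4,6,9,10,11}  [accepting]
'c' @ 6: {1,2,4,6,9,10,11}  [accepting]
after full input: {1,2,4,6,9,10,11}  (accept=1 in)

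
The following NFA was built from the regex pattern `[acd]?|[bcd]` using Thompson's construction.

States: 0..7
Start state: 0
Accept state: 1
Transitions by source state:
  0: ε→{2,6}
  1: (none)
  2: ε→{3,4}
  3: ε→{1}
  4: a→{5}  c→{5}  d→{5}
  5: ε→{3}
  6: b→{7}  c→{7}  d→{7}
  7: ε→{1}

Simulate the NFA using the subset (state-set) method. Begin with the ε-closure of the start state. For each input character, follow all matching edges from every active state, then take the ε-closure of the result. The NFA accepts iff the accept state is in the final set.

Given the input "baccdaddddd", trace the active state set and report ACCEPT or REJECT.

start: ε-closure({0}) = {0,1,2,3,4,6}
'b' @ 1: {1,7}  [accepting]
'a' @ 2: {}  — no active states
rest 'ccdaddddd' ignored (set empty)
final: {}; accept 1 not in set

Answer: REJECT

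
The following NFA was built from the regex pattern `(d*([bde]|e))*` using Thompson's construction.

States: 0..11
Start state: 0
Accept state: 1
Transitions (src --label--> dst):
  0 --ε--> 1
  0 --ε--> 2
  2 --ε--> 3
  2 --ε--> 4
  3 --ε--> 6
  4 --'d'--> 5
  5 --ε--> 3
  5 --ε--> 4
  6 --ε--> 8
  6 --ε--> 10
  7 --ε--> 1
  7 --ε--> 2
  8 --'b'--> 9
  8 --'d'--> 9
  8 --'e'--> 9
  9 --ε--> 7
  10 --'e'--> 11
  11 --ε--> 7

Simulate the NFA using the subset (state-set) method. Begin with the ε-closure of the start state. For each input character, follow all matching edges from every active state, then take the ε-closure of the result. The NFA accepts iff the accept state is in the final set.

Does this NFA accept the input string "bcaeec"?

S₀ = ε-closure({0}) = {0,1,2,3,4,6,8,10}
'b' @ 1: {1,2,3,4,6,7,8,9,10}  (accept∈set)
'c' @ 2: {}  — dead — no transitions
rest 'aeec' ignored (set empty)
final: {}; accept 1 not in set

Answer: REJECT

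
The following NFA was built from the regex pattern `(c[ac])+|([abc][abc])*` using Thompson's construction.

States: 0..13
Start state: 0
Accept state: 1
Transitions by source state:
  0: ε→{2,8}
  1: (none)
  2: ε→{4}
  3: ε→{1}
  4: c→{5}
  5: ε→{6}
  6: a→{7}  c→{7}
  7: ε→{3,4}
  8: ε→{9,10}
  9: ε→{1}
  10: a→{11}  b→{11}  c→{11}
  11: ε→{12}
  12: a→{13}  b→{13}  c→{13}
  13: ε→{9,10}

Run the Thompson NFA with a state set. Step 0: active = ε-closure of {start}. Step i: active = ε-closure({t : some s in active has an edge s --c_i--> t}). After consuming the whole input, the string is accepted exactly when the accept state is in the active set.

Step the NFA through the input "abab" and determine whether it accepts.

start: ε-closure({0}) = {0,1,2,4,8,9,10}
'a' @ 1: {11,12}
'b' @ 2: {1,9,10,13}  [accepting]
'a' @ 3: {11,12}
'b' @ 4: {1,9,10,13}  [accepting]
end set {1,9,10,13} — state 1 in

Answer: ACCEPT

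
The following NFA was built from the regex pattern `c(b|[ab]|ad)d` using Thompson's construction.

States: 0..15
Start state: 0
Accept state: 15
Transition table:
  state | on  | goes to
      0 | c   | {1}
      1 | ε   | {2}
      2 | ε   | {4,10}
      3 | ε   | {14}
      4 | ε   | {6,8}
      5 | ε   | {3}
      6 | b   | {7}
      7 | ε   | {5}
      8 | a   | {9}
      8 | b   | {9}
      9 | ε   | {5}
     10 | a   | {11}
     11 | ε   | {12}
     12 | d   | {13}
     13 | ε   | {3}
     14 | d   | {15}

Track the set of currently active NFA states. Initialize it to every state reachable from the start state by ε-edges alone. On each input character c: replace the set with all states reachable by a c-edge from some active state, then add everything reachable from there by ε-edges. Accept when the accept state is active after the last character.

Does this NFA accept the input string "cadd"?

initial (ε-close {0}): {0}
'c' @ 1: {1,2,4,6,8,10}
'a' @ 2: {3,5,9,11,12,14}
'd' @ 3: {3,13,14,15}  (accept∈set)
'd' @ 4: {15}  (accept∈set)
after full input: {15}  (accept=15 in)

Answer: ACCEPT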